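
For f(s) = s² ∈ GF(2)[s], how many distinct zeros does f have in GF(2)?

Evaluate at each of the 2 elements of GF(2):
f(0) = 0 → root; f(1) = 1.
Roots: {0}.

1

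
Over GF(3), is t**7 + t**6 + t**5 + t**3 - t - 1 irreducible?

Write m(t) = t**7 + t**6 + t**5 + t**3 - t - 1.
Check for roots in GF(3): m(0) = 2; m(1) = 2; m(2) = 1.
No roots, so no linear factors.
Monic irreducibles of degree 2 over GF(3): t**2 + 1, t**2 + t - 1, t**2 - t - 1.
None of them divide m (all give nonzero remainder).
Degree-3 irreducible divisors: test the 8 monic irreducibles of degree 3 over GF(3).
None of them divide m (all give nonzero remainder).
No irreducible factor of degree ≤ 3 exists, so m is irreducible over GF(3).

Yes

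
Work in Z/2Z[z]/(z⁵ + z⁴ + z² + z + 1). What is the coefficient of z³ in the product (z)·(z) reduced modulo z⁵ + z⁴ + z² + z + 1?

Multiply in Z/2Z[z]: (z)·(z) = z².
Reduced: z².

0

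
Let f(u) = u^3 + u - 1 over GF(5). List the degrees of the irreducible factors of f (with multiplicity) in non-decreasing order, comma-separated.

Roots in GF(5): f(0) = 4; f(1) = 1; f(2) = 4; f(3) = 4; f(4) = 2.
Complete factorization: f(u) = (u^3 + u - 1).
Factor degrees with multiplicity: 3 = 3.

3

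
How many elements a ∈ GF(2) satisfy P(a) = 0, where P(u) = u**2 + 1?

Evaluate at each of the 2 elements of GF(2):
P(0) = 1; P(1) = 0 → root.
Roots: {1}.

1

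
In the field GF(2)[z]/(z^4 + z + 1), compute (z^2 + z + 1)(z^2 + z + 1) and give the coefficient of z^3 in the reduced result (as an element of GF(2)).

0

Multiply in GF(2)[z]: (z^2 + z + 1)·(z^2 + z + 1) = z^4 + z^2 + 1.
Reduce using z^4 ≡ z + 1 (mod z^4 + z + 1).
Reduced: z^2 + z.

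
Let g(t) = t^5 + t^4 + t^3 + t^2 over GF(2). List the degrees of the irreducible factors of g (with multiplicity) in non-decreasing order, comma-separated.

Roots in GF(2): g(0) = 0 → root; g(1) = 0 → root.
Linear factors from roots: (t), (t + 1).
Complete factorization: g(t) = (t)^2·(t + 1)^3.
Factor degrees with multiplicity: 1 + 1 + 1 + 1 + 1 = 5.

1, 1, 1, 1, 1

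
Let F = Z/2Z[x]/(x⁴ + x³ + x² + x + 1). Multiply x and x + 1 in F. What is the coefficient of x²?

1

Multiply in Z/2Z[x]: (x)·(x + 1) = x² + x.
Reduced: x² + x.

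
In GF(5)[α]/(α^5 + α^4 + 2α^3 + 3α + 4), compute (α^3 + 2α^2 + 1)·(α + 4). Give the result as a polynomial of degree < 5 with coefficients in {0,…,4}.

α^4 + α^3 + 3α^2 + α + 4

Multiply in GF(5)[α]: (α^3 + 2α^2 + 1)·(α + 4) = α^4 + α^3 + 3α^2 + α + 4.
Reduced: α^4 + α^3 + 3α^2 + α + 4.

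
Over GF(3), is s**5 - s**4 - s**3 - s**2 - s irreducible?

No

Write h(s) = s**5 - s**4 - s**3 - s**2 - s.
Check for roots in GF(3): h(0) = 0 → root; h(1) = 0 → root; h(2) = 2.
h(0) = 0, so (s) divides h(s); h is reducible.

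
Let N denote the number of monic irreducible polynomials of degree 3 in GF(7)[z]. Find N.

x^(7^3) − x is the product of all monic irreducibles of degree dividing 3; Möbius inversion gives N = (1/3) Σ μ(3/d)·7^d.
Divisors of 3: 1, 3; μ(3/d) for each: -1, 1.
Σ = − 7^1 + 7^3 = 336.
N = 336/3 = 112.

112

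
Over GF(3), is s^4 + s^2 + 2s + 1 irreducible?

Write g(s) = s^4 + s^2 + 2s + 1.
Check for roots in GF(3): g(0) = 1; g(1) = 2; g(2) = 1.
No roots, so no linear factors.
Monic irreducibles of degree 2 over GF(3): s^2 + 1, s^2 + s + 2, s^2 + 2s + 2.
None of them divide g (all give nonzero remainder).
No irreducible factor of degree ≤ 2 exists, so g is irreducible over GF(3).

Yes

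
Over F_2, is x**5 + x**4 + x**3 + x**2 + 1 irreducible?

Write P(x) = x**5 + x**4 + x**3 + x**2 + 1.
Check for roots in F_2: P(0) = 1; P(1) = 1.
No roots, so no linear factors.
Monic irreducibles of degree 2 over GF(2): x**2 + x + 1.
None of them divide P (all give nonzero remainder).
No irreducible factor of degree ≤ 2 exists, so P is irreducible over GF(2).

Yes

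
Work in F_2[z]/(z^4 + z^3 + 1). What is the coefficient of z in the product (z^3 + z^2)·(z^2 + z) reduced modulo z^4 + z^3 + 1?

1

Multiply in F_2[z]: (z^3 + z^2)·(z^2 + z) = z^5 + z^3.
Reduce using z^4 ≡ z^3 + 1 (mod z^4 + z^3 + 1).
Reduced: z + 1.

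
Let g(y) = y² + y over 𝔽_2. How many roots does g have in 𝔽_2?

Evaluate at each of the 2 elements of 𝔽_2:
g(0) = 0 → root; g(1) = 0 → root.
Roots: {0, 1}.

2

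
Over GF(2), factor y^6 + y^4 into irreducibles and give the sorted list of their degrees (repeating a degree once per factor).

Write g(y) = y^6 + y^4.
Roots in GF(2): g(0) = 0 → root; g(1) = 0 → root.
Linear factors from roots: (y), (y + 1).
Complete factorization: g(y) = (y + 1)^2·(y)^4.
Factor degrees with multiplicity: 1 + 1 + 1 + 1 + 1 + 1 = 6.

1, 1, 1, 1, 1, 1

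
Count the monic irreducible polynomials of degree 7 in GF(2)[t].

18

The number of monic irreducibles of degree 7 over GF(2) is (1/7)·Σ_{d∣7} μ(7/d) 2^d.
Divisors of 7: 1, 7; μ(7/d) for each: -1, 1.
Σ = − 2^1 + 2^7 = 126.
N = 126/7 = 18.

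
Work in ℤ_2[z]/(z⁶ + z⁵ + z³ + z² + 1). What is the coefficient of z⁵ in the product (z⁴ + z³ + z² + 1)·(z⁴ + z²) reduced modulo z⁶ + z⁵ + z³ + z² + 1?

Multiply in ℤ_2[z]: (z⁴ + z³ + z² + 1)·(z⁴ + z²) = z⁸ + z⁷ + z⁵ + z².
Reduce using z⁶ ≡ z⁵ + z³ + z² + 1 (mod z⁶ + z⁵ + z³ + z² + 1).
Reduced: z⁴.

0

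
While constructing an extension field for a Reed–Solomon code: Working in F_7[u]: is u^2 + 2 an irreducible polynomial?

Yes

Write m(u) = u^2 + 2.
Check for roots in F_7: m(0) = 2; m(1) = 3; m(2) = 6; m(3) = 4; m(4) = 4; m(5) = 6; m(6) = 3.
No roots. A degree-2 polynomial over a field with no linear factor is irreducible.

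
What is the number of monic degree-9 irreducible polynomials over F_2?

56

Gauss's count: N_{2}(9) = (1/9) Σ_{d|9} μ(9/d)·2^d.
Divisors of 9: 1, 3, 9; μ(9/d) for each: 0, -1, 1.
Σ = − 2^3 + 2^9 = 504.
N = 504/9 = 56.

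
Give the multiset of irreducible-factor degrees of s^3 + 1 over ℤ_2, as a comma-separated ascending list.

1, 2

Write g(s) = s^3 + 1.
Roots in ℤ_2: g(0) = 1; g(1) = 0 → root.
Linear factors from roots: (s + 1).
Complete factorization: g(s) = (s + 1)·(s^2 + s + 1).
Factor degrees with multiplicity: 1 + 2 = 3.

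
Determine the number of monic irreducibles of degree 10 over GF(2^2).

104754

Gauss's count: N_{4}(10) = (1/10) Σ_{d|10} μ(10/d)·4^d.
Divisors of 10: 1, 2, 5, 10; μ(10/d) for each: 1, -1, -1, 1.
Σ = 4^1 − 4^2 − 4^5 + 4^10 = 1047540.
N = 1047540/10 = 104754.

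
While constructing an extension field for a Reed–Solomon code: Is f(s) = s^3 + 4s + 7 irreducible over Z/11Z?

Check each element of Z/11Z for a root: f(0)=7, f(1)=1, f(2)=1, f(3)=2, f(4)=10, f(5)=9, f(6)=5, f(7)=4, f(8)=1, f(9)=2, f(10)=2.
No roots. A degree-3 polynomial over a field with no linear factor is irreducible.

Yes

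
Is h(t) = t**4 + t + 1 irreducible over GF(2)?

Check for roots in GF(2): h(0) = 1; h(1) = 1.
No roots, so no linear factors.
Monic irreducibles of degree 2 over GF(2): t**2 + t + 1.
None of them divide h (all give nonzero remainder).
No irreducible factor of degree ≤ 2 exists, so h is irreducible over GF(2).

Yes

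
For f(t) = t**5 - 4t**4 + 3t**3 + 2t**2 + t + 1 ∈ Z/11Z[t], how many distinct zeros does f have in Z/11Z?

Evaluate at each of the 11 elements of Z/11Z:
f(0) = 1; f(1) = 4; f(2) = 3; f(3) = 0 → root; f(4) = 9; f(5) = 0 → root; f(6) = 8; f(7) = 0 → root; f(8) = 6; f(9) = 8; f(10) = 5.
Roots: {3, 5, 7}.

3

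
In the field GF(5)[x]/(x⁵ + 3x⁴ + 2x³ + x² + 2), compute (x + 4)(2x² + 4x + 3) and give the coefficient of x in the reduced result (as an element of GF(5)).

4

Multiply in GF(5)[x]: (x + 4)·(2x² + 4x + 3) = 2x³ + 2x² + 4x + 2.
Reduced: 2x³ + 2x² + 4x + 2.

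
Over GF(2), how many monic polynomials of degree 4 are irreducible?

3

x^(2^4) − x is the product of all monic irreducibles of degree dividing 4; Möbius inversion gives N = (1/4) Σ μ(4/d)·2^d.
Divisors of 4: 1, 2, 4; μ(4/d) for each: 0, -1, 1.
Σ = − 2^2 + 2^4 = 12.
N = 12/4 = 3.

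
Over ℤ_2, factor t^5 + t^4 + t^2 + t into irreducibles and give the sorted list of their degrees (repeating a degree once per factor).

Write h(t) = t^5 + t^4 + t^2 + t.
Roots in ℤ_2: h(0) = 0 → root; h(1) = 0 → root.
Linear factors from roots: (t), (t + 1).
Complete factorization: h(t) = (t)·(t + 1)^2·(t^2 + t + 1).
Factor degrees with multiplicity: 1 + 1 + 1 + 2 = 5.

1, 1, 1, 2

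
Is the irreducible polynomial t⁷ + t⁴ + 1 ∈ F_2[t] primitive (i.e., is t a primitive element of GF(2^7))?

Write f(t) = t⁷ + t⁴ + 1.
|GF(2^7)^×| = 2^7 − 1 = 127. Prime factorization: 127 = 127.
f is primitive ⇔ t has order 127 in GF(2)[t]/(f), i.e. t^(127/q) ≠ 1 for each prime q | 127.
t^(1) mod f = t.
None equal 1, so t has full order 127; f is primitive.

Yes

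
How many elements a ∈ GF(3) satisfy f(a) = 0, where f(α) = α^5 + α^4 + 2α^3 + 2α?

Evaluate at each of the 3 elements of GF(3):
f(0) = 0 → root; f(1) = 0 → root; f(2) = 2.
Roots: {0, 1}.

2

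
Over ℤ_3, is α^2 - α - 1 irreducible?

Yes

Write f(α) = α^2 - α - 1.
Check for roots in ℤ_3: f(0) = 2; f(1) = 2; f(2) = 1.
No roots. A degree-2 polynomial over a field with no linear factor is irreducible.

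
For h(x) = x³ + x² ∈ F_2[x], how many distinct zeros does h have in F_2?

Evaluate at each of the 2 elements of F_2:
h(0) = 0 → root; h(1) = 0 → root.
Roots: {0, 1}.

2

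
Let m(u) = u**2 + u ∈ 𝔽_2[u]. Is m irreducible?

No

Check for roots in 𝔽_2: m(0) = 0 → root; m(1) = 0 → root.
m(0) = 0, so (u) divides m(u); m is reducible.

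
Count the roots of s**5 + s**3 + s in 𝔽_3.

Write h(s) = s**5 + s**3 + s.
Evaluate at each of the 3 elements of 𝔽_3:
h(0) = 0 → root; h(1) = 0 → root; h(2) = 0 → root.
Roots: {0, 1, 2}.

3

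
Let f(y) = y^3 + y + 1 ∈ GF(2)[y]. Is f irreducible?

Check for roots in GF(2): f(0) = 1; f(1) = 1.
No roots. A degree-3 polynomial over a field with no linear factor is irreducible.

Yes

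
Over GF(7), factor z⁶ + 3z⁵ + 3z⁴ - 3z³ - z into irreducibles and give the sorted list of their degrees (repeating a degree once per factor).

1, 1, 1, 1, 2

Write g(z) = z⁶ + 3z⁵ + 3z⁴ - 3z³ - z.
Linear factors from roots: (z), (z - 2), (z - 3), (z + 2).
Complete factorization: g(z) = (z)·(z + 2)·(z - 3)·(z - 2)·(z² - z - 3).
Factor degrees with multiplicity: 1 + 1 + 1 + 1 + 2 = 6.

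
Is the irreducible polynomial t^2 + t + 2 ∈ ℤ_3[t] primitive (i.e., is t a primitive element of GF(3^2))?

Yes

Write f(t) = t^2 + t + 2.
|GF(3^2)^×| = 3^2 − 1 = 8. Prime factorization: 8 = 2^3.
f is primitive ⇔ t has order 8 in GF(3)[t]/(f), i.e. t^(8/q) ≠ 1 for each prime q | 8.
t^(4) mod f = 2.
None equal 1, so t has full order 8; f is primitive.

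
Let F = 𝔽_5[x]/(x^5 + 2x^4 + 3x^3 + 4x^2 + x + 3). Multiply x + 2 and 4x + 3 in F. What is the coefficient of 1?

1

Multiply in 𝔽_5[x]: (x + 2)·(4x + 3) = 4x^2 + x + 1.
Reduced: 4x^2 + x + 1.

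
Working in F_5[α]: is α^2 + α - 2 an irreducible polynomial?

Write m(α) = α^2 + α - 2.
Check for roots in F_5: m(0) = 3; m(1) = 0 → root; m(2) = 4; m(3) = 0 → root; m(4) = 3.
m(1) = 0, so (α − 1) divides m(α); m is reducible.

No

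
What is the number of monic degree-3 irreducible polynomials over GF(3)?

8

Gauss's count: N_{3}(3) = (1/3) Σ_{d|3} μ(3/d)·3^d.
Divisors of 3: 1, 3; μ(3/d) for each: -1, 1.
Σ = − 3^1 + 3^3 = 24.
N = 24/3 = 8.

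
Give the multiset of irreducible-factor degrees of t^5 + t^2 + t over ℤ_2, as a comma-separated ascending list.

1, 4

Write g(t) = t^5 + t^2 + t.
Roots in ℤ_2: g(0) = 0 → root; g(1) = 1.
Linear factors from roots: (t).
Complete factorization: g(t) = (t)·(t^4 + t + 1).
Factor degrees with multiplicity: 1 + 4 = 5.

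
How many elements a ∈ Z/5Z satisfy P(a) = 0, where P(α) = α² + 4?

2

Evaluate at each of the 5 elements of Z/5Z:
P(0) = 4; P(1) = 0 → root; P(2) = 3; P(3) = 3; P(4) = 0 → root.
Roots: {1, 4}.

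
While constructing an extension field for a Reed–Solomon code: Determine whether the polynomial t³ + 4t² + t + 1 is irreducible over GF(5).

Yes

Write m(t) = t³ + 4t² + t + 1.
Check for roots in GF(5): m(0) = 1; m(1) = 2; m(2) = 2; m(3) = 2; m(4) = 3.
No roots. A degree-3 polynomial over a field with no linear factor is irreducible.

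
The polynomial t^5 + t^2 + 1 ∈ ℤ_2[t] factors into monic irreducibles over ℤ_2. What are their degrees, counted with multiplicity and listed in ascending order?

Write g(t) = t^5 + t^2 + 1.
Roots in ℤ_2: g(0) = 1; g(1) = 1.
Complete factorization: g(t) = (t^5 + t^2 + 1).
Factor degrees with multiplicity: 5 = 5.

5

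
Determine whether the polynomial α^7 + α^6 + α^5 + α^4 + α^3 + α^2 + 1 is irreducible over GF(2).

Write h(α) = α^7 + α^6 + α^5 + α^4 + α^3 + α^2 + 1.
Check for roots in GF(2): h(0) = 1; h(1) = 1.
No roots, so no linear factors.
Monic irreducibles of degree 2 over GF(2): α^2 + α + 1.
None of them divide h (all give nonzero remainder).
Monic irreducibles of degree 3 over GF(2): α^3 + α + 1, α^3 + α^2 + 1.
None of them divide h (all give nonzero remainder).
No irreducible factor of degree ≤ 3 exists, so h is irreducible over GF(2).

Yes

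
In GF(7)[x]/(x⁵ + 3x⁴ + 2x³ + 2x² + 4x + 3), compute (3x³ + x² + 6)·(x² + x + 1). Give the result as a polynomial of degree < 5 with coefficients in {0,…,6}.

2x^4 + 5x^3 + x^2 + x + 4

Multiply in GF(7)[x]: (3x³ + x² + 6)·(x² + x + 1) = 3x⁵ + 4x⁴ + 4x³ + 6x + 6.
Reduce using x⁵ ≡ 4x⁴ + 5x³ + 5x² + 3x + 4 (mod x⁵ + 3x⁴ + 2x³ + 2x² + 4x + 3).
Reduced: 2x⁴ + 5x³ + x² + x + 4.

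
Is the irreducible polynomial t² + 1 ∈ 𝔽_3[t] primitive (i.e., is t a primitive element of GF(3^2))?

No

Write f(t) = t² + 1.
|GF(3^2)^×| = 3^2 − 1 = 8. Prime factorization: 8 = 2^3.
f is primitive ⇔ t has order 8 in GF(3)[t]/(f), i.e. t^(8/q) ≠ 1 for each prime q | 8.
t^(4) mod f = 1
Since t^(4) = 1, the order of t divides 4 < 8; not primitive.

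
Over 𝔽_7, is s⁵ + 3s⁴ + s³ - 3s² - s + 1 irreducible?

No

Write P(s) = s⁵ + 3s⁴ + s³ - 3s² - s + 1.
Check for roots in 𝔽_7: P(0) = 1; P(1) = 2; P(2) = 5; P(3) = 1; P(4) = 6; P(5) = 6; P(6) = 0 → root.
P(6) = 0, so (s − 6) divides P(s); P is reducible.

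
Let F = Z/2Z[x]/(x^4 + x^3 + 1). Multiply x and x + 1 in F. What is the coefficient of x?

1

Multiply in Z/2Z[x]: (x)·(x + 1) = x^2 + x.
Reduced: x^2 + x.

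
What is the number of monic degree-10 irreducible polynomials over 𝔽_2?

99

x^(2^10) − x is the product of all monic irreducibles of degree dividing 10; Möbius inversion gives N = (1/10) Σ μ(10/d)·2^d.
Divisors of 10: 1, 2, 5, 10; μ(10/d) for each: 1, -1, -1, 1.
Σ = 2^1 − 2^2 − 2^5 + 2^10 = 990.
N = 990/10 = 99.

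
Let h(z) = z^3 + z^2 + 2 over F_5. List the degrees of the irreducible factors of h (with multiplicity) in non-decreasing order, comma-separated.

3

Roots in F_5: h(0) = 2; h(1) = 4; h(2) = 4; h(3) = 3; h(4) = 2.
Complete factorization: h(z) = (z^3 + z^2 + 2).
Factor degrees with multiplicity: 3 = 3.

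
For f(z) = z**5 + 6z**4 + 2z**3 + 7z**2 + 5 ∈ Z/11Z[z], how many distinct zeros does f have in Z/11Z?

1

Evaluate at each of the 11 elements of Z/11Z:
f(0) = 5; f(1) = 10; f(2) = 1; f(3) = 4; f(4) = 0 → root; f(5) = 1; f(6) = 5; f(7) = 6; f(8) = 4; f(9) = 4; f(10) = 4.
Roots: {4}.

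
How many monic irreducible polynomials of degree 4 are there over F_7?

588

Gauss's count: N_{7}(4) = (1/4) Σ_{d|4} μ(4/d)·7^d.
Divisors of 4: 1, 2, 4; μ(4/d) for each: 0, -1, 1.
Σ = − 7^2 + 7^4 = 2352.
N = 2352/4 = 588.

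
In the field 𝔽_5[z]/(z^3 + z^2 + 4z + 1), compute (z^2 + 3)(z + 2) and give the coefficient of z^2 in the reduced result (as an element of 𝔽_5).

1

Multiply in 𝔽_5[z]: (z^2 + 3)·(z + 2) = z^3 + 2z^2 + 3z + 1.
Reduce using z^3 ≡ 4z^2 + z + 4 (mod z^3 + z^2 + 4z + 1).
Reduced: z^2 + 4z.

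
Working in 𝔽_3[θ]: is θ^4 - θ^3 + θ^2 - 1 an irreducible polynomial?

No

Write h(θ) = θ^4 - θ^3 + θ^2 - 1.
Check for roots in 𝔽_3: h(0) = 2; h(1) = 0 → root; h(2) = 2.
h(1) = 0, so (θ − 1) divides h(θ); h is reducible.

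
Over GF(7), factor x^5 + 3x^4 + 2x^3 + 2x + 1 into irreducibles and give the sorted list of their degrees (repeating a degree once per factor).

Write g(x) = x^5 + 3x^4 + 2x^3 + 2x + 1.
Complete factorization: g(x) = (x^5 + 3x^4 + 2x^3 + 2x + 1).
Factor degrees with multiplicity: 5 = 5.

5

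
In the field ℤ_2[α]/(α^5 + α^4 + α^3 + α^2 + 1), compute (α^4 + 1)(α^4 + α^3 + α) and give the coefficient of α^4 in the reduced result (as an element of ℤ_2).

1

Multiply in ℤ_2[α]: (α^4 + 1)·(α^4 + α^3 + α) = α^8 + α^7 + α^5 + α^4 + α^3 + α.
Reduce using α^5 ≡ α^4 + α^3 + α^2 + 1 (mod α^5 + α^4 + α^3 + α^2 + 1).
Reduced: α^4 + α^2 + 1.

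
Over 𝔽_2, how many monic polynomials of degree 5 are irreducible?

6

Gauss's count: N_{2}(5) = (1/5) Σ_{d|5} μ(5/d)·2^d.
Divisors of 5: 1, 5; μ(5/d) for each: -1, 1.
Σ = − 2^1 + 2^5 = 30.
N = 30/5 = 6.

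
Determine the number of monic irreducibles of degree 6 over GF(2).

Gauss's count: N_{2}(6) = (1/6) Σ_{d|6} μ(6/d)·2^d.
Divisors of 6: 1, 2, 3, 6; μ(6/d) for each: 1, -1, -1, 1.
Σ = 2^1 − 2^2 − 2^3 + 2^6 = 54.
N = 54/6 = 9.

9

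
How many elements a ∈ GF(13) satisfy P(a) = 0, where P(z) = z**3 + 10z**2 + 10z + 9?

3

Evaluate at each of the 13 elements of GF(13):
P(0) = 9; P(1) = 4; P(2) = 12; P(3) = 0 → root; P(4) = 0 → root; P(5) = 5; P(6) = 8; P(7) = 2; P(8) = 6; P(9) = 0 → root; P(10) = 3; P(11) = 8; P(12) = 8.
Roots: {3, 4, 9}.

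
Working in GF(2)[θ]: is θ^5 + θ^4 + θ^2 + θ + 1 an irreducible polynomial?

Write f(θ) = θ^5 + θ^4 + θ^2 + θ + 1.
Check for roots in GF(2): f(0) = 1; f(1) = 1.
No roots, so no linear factors.
Monic irreducibles of degree 2 over GF(2): θ^2 + θ + 1.
None of them divide f (all give nonzero remainder).
No irreducible factor of degree ≤ 2 exists, so f is irreducible over GF(2).

Yes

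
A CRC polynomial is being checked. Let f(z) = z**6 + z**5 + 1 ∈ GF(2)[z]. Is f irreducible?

Check for roots in GF(2): f(0) = 1; f(1) = 1.
No roots, so no linear factors.
Monic irreducibles of degree 2 over GF(2): z**2 + z + 1.
None of them divide f (all give nonzero remainder).
Monic irreducibles of degree 3 over GF(2): z**3 + z + 1, z**3 + z**2 + 1.
None of them divide f (all give nonzero remainder).
No irreducible factor of degree ≤ 3 exists, so f is irreducible over GF(2).

Yes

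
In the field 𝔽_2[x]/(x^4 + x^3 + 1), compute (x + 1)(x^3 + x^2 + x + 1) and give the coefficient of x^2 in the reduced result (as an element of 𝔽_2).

0

Multiply in 𝔽_2[x]: (x + 1)·(x^3 + x^2 + x + 1) = x^4 + 1.
Reduce using x^4 ≡ x^3 + 1 (mod x^4 + x^3 + 1).
Reduced: x^3.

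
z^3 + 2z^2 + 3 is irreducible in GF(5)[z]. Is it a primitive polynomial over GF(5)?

Yes

Write f(z) = z^3 + 2z^2 + 3.
|GF(5^3)^×| = 5^3 − 1 = 124. Prime factorization: 124 = 2^2·31.
f is primitive ⇔ z has order 124 in GF(5)[z]/(f), i.e. z^(124/q) ≠ 1 for each prime q | 124.
z^(62) mod f = 4.
z^(4) mod f = 4z^2 + 2z + 1.
None equal 1, so z has full order 124; f is primitive.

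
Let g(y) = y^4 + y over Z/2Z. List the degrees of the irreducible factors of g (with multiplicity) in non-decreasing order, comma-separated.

1, 1, 2

Roots in Z/2Z: g(0) = 0 → root; g(1) = 0 → root.
Linear factors from roots: (y), (y + 1).
Complete factorization: g(y) = (y)·(y + 1)·(y^2 + y + 1).
Factor degrees with multiplicity: 1 + 1 + 2 = 4.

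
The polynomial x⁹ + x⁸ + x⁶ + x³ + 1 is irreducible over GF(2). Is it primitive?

No

Write f(x) = x⁹ + x⁸ + x⁶ + x³ + 1.
|GF(2^9)^×| = 2^9 − 1 = 511. Prime factorization: 511 = 7·73.
f is primitive ⇔ x has order 511 in GF(2)[x]/(f), i.e. x^(511/q) ≠ 1 for each prime q | 511.
x^(73) mod f = 1
x^(7) mod f = x⁷.
Since x^(73) = 1, the order of x divides 73 < 511; not primitive.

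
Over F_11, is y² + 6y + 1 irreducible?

Yes

Write P(y) = y² + 6y + 1.
Check each element of F_11 for a root: P(0)=1, P(1)=8, P(2)=6, P(3)=6, P(4)=8, P(5)=1, P(6)=7, P(7)=4, P(8)=3, P(9)=4, P(10)=7.
No roots. A degree-2 polynomial over a field with no linear factor is irreducible.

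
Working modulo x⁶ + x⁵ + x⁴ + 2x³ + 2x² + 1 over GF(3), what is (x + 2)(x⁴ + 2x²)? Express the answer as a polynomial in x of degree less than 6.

Multiply in GF(3)[x]: (x + 2)·(x⁴ + 2x²) = x⁵ + 2x⁴ + 2x³ + x².
Reduced: x⁵ + 2x⁴ + 2x³ + x².

x^5 + 2x^4 + 2x^3 + x^2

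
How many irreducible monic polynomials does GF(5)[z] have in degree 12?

The number of monic irreducibles of degree 12 over GF(5) is (1/12)·Σ_{d∣12} μ(12/d) 5^d.
Divisors of 12: 1, 2, 3, 4, 6, 12; μ(12/d) for each: 0, 1, 0, -1, -1, 1.
Σ = 5^2 − 5^4 − 5^6 + 5^12 = 244124400.
N = 244124400/12 = 20343700.

20343700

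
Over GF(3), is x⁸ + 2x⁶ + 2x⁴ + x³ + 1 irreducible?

Write P(x) = x⁸ + 2x⁶ + 2x⁴ + x³ + 1.
Check for roots in GF(3): P(0) = 1; P(1) = 1; P(2) = 2.
No roots, so no linear factors.
Monic irreducibles of degree 2 over GF(3): x² + 1, x² + x + 2, x² + 2x + 2.
None of them divide P (all give nonzero remainder).
Degree-3 irreducible divisors: test the 8 monic irreducibles of degree 3 over GF(3).
None of them divide P (all give nonzero remainder).
Degree-4 irreducible divisors: test the 18 monic irreducibles of degree 4 over GF(3).
None of them divide P (all give nonzero remainder).
No irreducible factor of degree ≤ 4 exists, so P is irreducible over GF(3).

Yes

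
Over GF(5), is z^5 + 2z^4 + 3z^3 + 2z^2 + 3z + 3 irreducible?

Write g(z) = z^5 + 2z^4 + 3z^3 + 2z^2 + 3z + 3.
Check for roots in GF(5): g(0) = 3; g(1) = 4; g(2) = 0 → root; g(3) = 1; g(4) = 0 → root.
g(2) = 0, so (z − 2) divides g(z); g is reducible.

No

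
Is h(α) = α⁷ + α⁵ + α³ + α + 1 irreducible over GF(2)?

Check for roots in GF(2): h(0) = 1; h(1) = 1.
No roots, so no linear factors.
Monic irreducibles of degree 2 over GF(2): α² + α + 1.
None of them divide h (all give nonzero remainder).
Monic irreducibles of degree 3 over GF(2): α³ + α + 1, α³ + α² + 1.
None of them divide h (all give nonzero remainder).
No irreducible factor of degree ≤ 3 exists, so h is irreducible over GF(2).

Yes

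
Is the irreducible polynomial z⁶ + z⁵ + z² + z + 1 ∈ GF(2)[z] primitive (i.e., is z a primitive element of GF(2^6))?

Write f(z) = z⁶ + z⁵ + z² + z + 1.
|GF(2^6)^×| = 2^6 − 1 = 63. Prime factorization: 63 = 3^2·7.
f is primitive ⇔ z has order 63 in GF(2)[z]/(f), i.e. z^(63/q) ≠ 1 for each prime q | 63.
z^(21) mod f = z⁵ + z³ + z².
z^(9) mod f = z³ + z² + 1.
None equal 1, so z has full order 63; f is primitive.

Yes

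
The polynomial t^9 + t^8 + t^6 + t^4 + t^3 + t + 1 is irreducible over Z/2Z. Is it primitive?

Yes

Write f(t) = t^9 + t^8 + t^6 + t^4 + t^3 + t + 1.
|GF(2^9)^×| = 2^9 − 1 = 511. Prime factorization: 511 = 7·73.
f is primitive ⇔ t has order 511 in GF(2)[t]/(f), i.e. t^(511/q) ≠ 1 for each prime q | 511.
t^(73) mod f = t^8 + t^5 + t^3 + t.
t^(7) mod f = t^7.
None equal 1, so t has full order 511; f is primitive.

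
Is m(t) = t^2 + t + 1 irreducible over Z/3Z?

Check for roots in Z/3Z: m(0) = 1; m(1) = 0 → root; m(2) = 1.
m(1) = 0, so (t − 1) divides m(t); m is reducible.

No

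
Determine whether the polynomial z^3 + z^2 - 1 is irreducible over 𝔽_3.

Yes

Write P(z) = z^3 + z^2 - 1.
Check for roots in 𝔽_3: P(0) = 2; P(1) = 1; P(2) = 2.
No roots. A degree-3 polynomial over a field with no linear factor is irreducible.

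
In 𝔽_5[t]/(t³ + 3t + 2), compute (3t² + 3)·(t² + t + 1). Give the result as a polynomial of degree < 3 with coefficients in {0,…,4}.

Multiply in 𝔽_5[t]: (3t² + 3)·(t² + t + 1) = 3t⁴ + 3t³ + t² + 3t + 3.
Reduce using t³ ≡ 2t + 3 (mod t³ + 3t + 2).
Reduced: 2t² + 3t + 2.

2t^2 + 3t + 2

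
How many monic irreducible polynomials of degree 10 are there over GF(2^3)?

107370900

x^(8^10) − x is the product of all monic irreducibles of degree dividing 10; Möbius inversion gives N = (1/10) Σ μ(10/d)·8^d.
Divisors of 10: 1, 2, 5, 10; μ(10/d) for each: 1, -1, -1, 1.
Σ = 8^1 − 8^2 − 8^5 + 8^10 = 1073709000.
N = 1073709000/10 = 107370900.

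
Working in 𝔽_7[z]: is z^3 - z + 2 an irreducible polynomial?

Write f(z) = z^3 - z + 2.
Check for roots in 𝔽_7: f(0) = 2; f(1) = 2; f(2) = 1; f(3) = 5; f(4) = 6; f(5) = 3; f(6) = 2.
No roots. A degree-3 polynomial over a field with no linear factor is irreducible.

Yes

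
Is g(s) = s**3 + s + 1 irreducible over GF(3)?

No

Check for roots in GF(3): g(0) = 1; g(1) = 0 → root; g(2) = 2.
g(1) = 0, so (s − 1) divides g(s); g is reducible.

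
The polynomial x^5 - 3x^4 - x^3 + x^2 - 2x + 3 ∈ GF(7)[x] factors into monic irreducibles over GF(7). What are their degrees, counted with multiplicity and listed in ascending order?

Write h(x) = x^5 - 3x^4 - x^3 + x^2 - 2x + 3.
Linear factors from roots: (x - 2), (x - 3), (x + 3).
Complete factorization: h(x) = (x + 3)·(x - 3)·(x - 2)·(x^2 - x - 1).
Factor degrees with multiplicity: 1 + 1 + 1 + 2 = 5.

1, 1, 1, 2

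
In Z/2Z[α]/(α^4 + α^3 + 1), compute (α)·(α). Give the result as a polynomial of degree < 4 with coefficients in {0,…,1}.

α^2

Multiply in Z/2Z[α]: (α)·(α) = α^2.
Reduced: α^2.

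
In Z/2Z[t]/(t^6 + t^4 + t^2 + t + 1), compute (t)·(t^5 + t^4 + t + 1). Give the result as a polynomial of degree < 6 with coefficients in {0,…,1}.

Multiply in Z/2Z[t]: (t)·(t^5 + t^4 + t + 1) = t^6 + t^5 + t^2 + t.
Reduce using t^6 ≡ t^4 + t^2 + t + 1 (mod t^6 + t^4 + t^2 + t + 1).
Reduced: t^5 + t^4 + 1.

t^5 + t^4 + 1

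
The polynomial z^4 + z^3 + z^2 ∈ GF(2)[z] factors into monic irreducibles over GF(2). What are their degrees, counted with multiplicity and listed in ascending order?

1, 1, 2

Write g(z) = z^4 + z^3 + z^2.
Roots in GF(2): g(0) = 0 → root; g(1) = 1.
Linear factors from roots: (z).
Complete factorization: g(z) = (z)^2·(z^2 + z + 1).
Factor degrees with multiplicity: 1 + 1 + 2 = 4.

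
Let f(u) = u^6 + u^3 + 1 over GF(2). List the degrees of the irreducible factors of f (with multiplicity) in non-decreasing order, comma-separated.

6

Roots in GF(2): f(0) = 1; f(1) = 1.
Complete factorization: f(u) = (u^6 + u^3 + 1).
Factor degrees with multiplicity: 6 = 6.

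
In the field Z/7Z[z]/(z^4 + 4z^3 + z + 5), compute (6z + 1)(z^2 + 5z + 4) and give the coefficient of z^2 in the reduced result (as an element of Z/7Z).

3

Multiply in Z/7Z[z]: (6z + 1)·(z^2 + 5z + 4) = 6z^3 + 3z^2 + z + 4.
Reduced: 6z^3 + 3z^2 + z + 4.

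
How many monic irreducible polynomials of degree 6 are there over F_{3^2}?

88440

By the necklace-counting formula, N_9(6) = (1/6) Σ_{d|6} μ(6/d)·9^d.
Divisors of 6: 1, 2, 3, 6; μ(6/d) for each: 1, -1, -1, 1.
Σ = 9^1 − 9^2 − 9^3 + 9^6 = 530640.
N = 530640/6 = 88440.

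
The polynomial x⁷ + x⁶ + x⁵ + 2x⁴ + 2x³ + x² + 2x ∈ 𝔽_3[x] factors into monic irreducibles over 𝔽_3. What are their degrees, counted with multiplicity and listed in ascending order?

1, 2, 2, 2

Write h(x) = x⁷ + x⁶ + x⁵ + 2x⁴ + 2x³ + x² + 2x.
Roots in 𝔽_3: h(0) = 0 → root; h(1) = 1; h(2) = 1.
Linear factors from roots: (x).
Complete factorization: h(x) = (x)·(x² + x + 2)·(x² + 1)^2.
Factor degrees with multiplicity: 1 + 2 + 2 + 2 = 7.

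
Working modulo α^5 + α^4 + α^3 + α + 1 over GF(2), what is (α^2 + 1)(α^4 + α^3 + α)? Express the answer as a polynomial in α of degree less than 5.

Multiply in GF(2)[α]: (α^2 + 1)·(α^4 + α^3 + α) = α^6 + α^5 + α^4 + α.
Reduce using α^5 ≡ α^4 + α^3 + α + 1 (mod α^5 + α^4 + α^3 + α + 1).
Reduced: α^2.

α^2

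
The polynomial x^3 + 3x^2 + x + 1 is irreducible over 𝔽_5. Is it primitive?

Write f(x) = x^3 + 3x^2 + x + 1.
|GF(5^3)^×| = 5^3 − 1 = 124. Prime factorization: 124 = 2^2·31.
f is primitive ⇔ x has order 124 in GF(5)[x]/(f), i.e. x^(124/q) ≠ 1 for each prime q | 124.
x^(62) mod f = 1
x^(4) mod f = 3x^2 + 2x + 3.
Since x^(62) = 1, the order of x divides 62 < 124; not primitive.

No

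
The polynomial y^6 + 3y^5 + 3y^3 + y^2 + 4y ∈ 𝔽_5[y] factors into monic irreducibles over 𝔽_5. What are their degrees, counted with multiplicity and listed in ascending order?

1, 1, 2, 2

Write f(y) = y^6 + 3y^5 + 3y^3 + y^2 + 4y.
Roots in 𝔽_5: f(0) = 0 → root; f(1) = 2; f(2) = 1; f(3) = 0 → root; f(4) = 2.
Linear factors from roots: (y), (y + 2).
Complete factorization: f(y) = (y)·(y + 2)·(y^2 + 2)·(y^2 + y + 1).
Factor degrees with multiplicity: 1 + 1 + 2 + 2 = 6.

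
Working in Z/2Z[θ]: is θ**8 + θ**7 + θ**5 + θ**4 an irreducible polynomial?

No

Write m(θ) = θ**8 + θ**7 + θ**5 + θ**4.
Check for roots in Z/2Z: m(0) = 0 → root; m(1) = 0 → root.
m(0) = 0, so (θ) divides m(θ); m is reducible.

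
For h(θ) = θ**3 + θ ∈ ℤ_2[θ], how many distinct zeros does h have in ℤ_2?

Evaluate at each of the 2 elements of ℤ_2:
h(0) = 0 → root; h(1) = 0 → root.
Roots: {0, 1}.

2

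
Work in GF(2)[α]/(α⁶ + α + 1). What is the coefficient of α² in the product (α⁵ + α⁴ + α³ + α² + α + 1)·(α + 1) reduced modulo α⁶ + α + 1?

0

Multiply in GF(2)[α]: (α⁵ + α⁴ + α³ + α² + α + 1)·(α + 1) = α⁶ + 1.
Reduce using α⁶ ≡ α + 1 (mod α⁶ + α + 1).
Reduced: α.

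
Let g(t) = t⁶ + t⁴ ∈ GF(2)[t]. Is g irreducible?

Check for roots in GF(2): g(0) = 0 → root; g(1) = 0 → root.
g(0) = 0, so (t) divides g(t); g is reducible.

No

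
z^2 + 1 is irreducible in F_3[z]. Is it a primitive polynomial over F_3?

No

Write f(z) = z^2 + 1.
|GF(3^2)^×| = 3^2 − 1 = 8. Prime factorization: 8 = 2^3.
f is primitive ⇔ z has order 8 in GF(3)[z]/(f), i.e. z^(8/q) ≠ 1 for each prime q | 8.
z^(4) mod f = 1
Since z^(4) = 1, the order of z divides 4 < 8; not primitive.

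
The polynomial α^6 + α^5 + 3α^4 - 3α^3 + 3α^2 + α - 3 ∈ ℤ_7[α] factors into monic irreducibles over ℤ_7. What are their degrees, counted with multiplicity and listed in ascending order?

6

Write h(α) = α^6 + α^5 + 3α^4 - 3α^3 + 3α^2 + α - 3.
Complete factorization: h(α) = (α^6 + α^5 + 3α^4 - 3α^3 + 3α^2 + α - 3).
Factor degrees with multiplicity: 6 = 6.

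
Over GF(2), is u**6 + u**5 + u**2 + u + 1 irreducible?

Write f(u) = u**6 + u**5 + u**2 + u + 1.
Check for roots in GF(2): f(0) = 1; f(1) = 1.
No roots, so no linear factors.
Monic irreducibles of degree 2 over GF(2): u**2 + u + 1.
None of them divide f (all give nonzero remainder).
Monic irreducibles of degree 3 over GF(2): u**3 + u + 1, u**3 + u**2 + 1.
None of them divide f (all give nonzero remainder).
No irreducible factor of degree ≤ 3 exists, so f is irreducible over GF(2).

Yes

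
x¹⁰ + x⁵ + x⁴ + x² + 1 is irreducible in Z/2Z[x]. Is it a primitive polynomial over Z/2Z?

No

Write f(x) = x¹⁰ + x⁵ + x⁴ + x² + 1.
|GF(2^10)^×| = 2^10 − 1 = 1023. Prime factorization: 1023 = 3·11·31.
f is primitive ⇔ x has order 1023 in GF(2)[x]/(f), i.e. x^(1023/q) ≠ 1 for each prime q | 1023.
x^(341) mod f = x⁵ + x².
x^(93) mod f = 1
x^(33) mod f = x⁷ + x⁴ + x².
Since x^(93) = 1, the order of x divides 93 < 1023; not primitive.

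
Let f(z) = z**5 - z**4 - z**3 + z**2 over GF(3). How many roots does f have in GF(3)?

3

Evaluate at each of the 3 elements of GF(3):
f(0) = 0 → root; f(1) = 0 → root; f(2) = 0 → root.
Roots: {0, 1, 2}.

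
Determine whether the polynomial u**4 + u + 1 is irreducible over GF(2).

Yes

Write f(u) = u**4 + u + 1.
Check for roots in GF(2): f(0) = 1; f(1) = 1.
No roots, so no linear factors.
Monic irreducibles of degree 2 over GF(2): u**2 + u + 1.
None of them divide f (all give nonzero remainder).
No irreducible factor of degree ≤ 2 exists, so f is irreducible over GF(2).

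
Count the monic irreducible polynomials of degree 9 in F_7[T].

x^(7^9) − x is the product of all monic irreducibles of degree dividing 9; Möbius inversion gives N = (1/9) Σ μ(9/d)·7^d.
Divisors of 9: 1, 3, 9; μ(9/d) for each: 0, -1, 1.
Σ = − 7^3 + 7^9 = 40353264.
N = 40353264/9 = 4483696.

4483696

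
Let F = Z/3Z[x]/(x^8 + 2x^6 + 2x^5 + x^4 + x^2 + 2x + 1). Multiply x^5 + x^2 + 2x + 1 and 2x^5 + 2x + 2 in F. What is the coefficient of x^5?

0

Multiply in Z/3Z[x]: (x^5 + x^2 + 2x + 1)·(2x^5 + 2x + 2) = 2x^10 + 2x^7 + x^5 + 2x^3 + 2.
Reduce using x^8 ≡ x^6 + x^5 + 2x^4 + 2x^2 + x + 2 (mod x^8 + 2x^6 + 2x^5 + x^4 + x^2 + 2x + 1).
Reduced: x^7 + 2x^4 + x^3 + 2x^2 + 2x.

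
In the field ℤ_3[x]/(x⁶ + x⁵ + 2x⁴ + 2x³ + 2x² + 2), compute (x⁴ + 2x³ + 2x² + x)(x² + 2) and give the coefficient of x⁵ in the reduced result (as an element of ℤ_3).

Multiply in ℤ_3[x]: (x⁴ + 2x³ + 2x² + x)·(x² + 2) = x⁶ + 2x⁵ + x⁴ + 2x³ + x² + 2x.
Reduce using x⁶ ≡ 2x⁵ + x⁴ + x³ + x² + 1 (mod x⁶ + x⁵ + 2x⁴ + 2x³ + 2x² + 2).
Reduced: x⁵ + 2x⁴ + 2x² + 2x + 1.

1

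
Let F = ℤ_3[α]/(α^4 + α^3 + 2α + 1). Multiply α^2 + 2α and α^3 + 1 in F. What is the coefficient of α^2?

2

Multiply in ℤ_3[α]: (α^2 + 2α)·(α^3 + 1) = α^5 + 2α^4 + α^2 + 2α.
Reduce using α^4 ≡ 2α^3 + α + 2 (mod α^4 + α^3 + 2α + 1).
Reduced: 2α^3 + 2α^2 + 2α + 2.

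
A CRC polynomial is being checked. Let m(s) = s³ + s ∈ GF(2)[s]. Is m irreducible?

No

Check for roots in GF(2): m(0) = 0 → root; m(1) = 0 → root.
m(0) = 0, so (s) divides m(s); m is reducible.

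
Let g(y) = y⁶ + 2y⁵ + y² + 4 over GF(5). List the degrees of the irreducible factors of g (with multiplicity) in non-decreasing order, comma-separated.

Roots in GF(5): g(0) = 4; g(1) = 3; g(2) = 1; g(3) = 3; g(4) = 4.
Complete factorization: g(y) = (y⁶ + 2y⁵ + y² + 4).
Factor degrees with multiplicity: 6 = 6.

6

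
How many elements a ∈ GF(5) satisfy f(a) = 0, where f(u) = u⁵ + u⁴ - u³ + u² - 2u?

Evaluate at each of the 5 elements of GF(5):
f(0) = 0 → root; f(1) = 0 → root; f(2) = 0 → root; f(3) = 0 → root; f(4) = 4.
Roots: {0, 1, 2, 3}.

4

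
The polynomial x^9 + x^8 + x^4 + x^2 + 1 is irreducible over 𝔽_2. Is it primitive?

Yes

Write f(x) = x^9 + x^8 + x^4 + x^2 + 1.
|GF(2^9)^×| = 2^9 − 1 = 511. Prime factorization: 511 = 7·73.
f is primitive ⇔ x has order 511 in GF(2)[x]/(f), i.e. x^(511/q) ≠ 1 for each prime q | 511.
x^(73) mod f = x^7 + x^6 + x^5 + x^4 + x^3 + 1.
x^(7) mod f = x^7.
None equal 1, so x has full order 511; f is primitive.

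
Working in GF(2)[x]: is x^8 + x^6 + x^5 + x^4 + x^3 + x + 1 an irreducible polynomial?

Yes

Write h(x) = x^8 + x^6 + x^5 + x^4 + x^3 + x + 1.
Check for roots in GF(2): h(0) = 1; h(1) = 1.
No roots, so no linear factors.
Monic irreducibles of degree 2 over GF(2): x^2 + x + 1.
None of them divide h (all give nonzero remainder).
Monic irreducibles of degree 3 over GF(2): x^3 + x + 1, x^3 + x^2 + 1.
None of them divide h (all give nonzero remainder).
Monic irreducibles of degree 4 over GF(2): x^4 + x + 1, x^4 + x^3 + 1, x^4 + x^3 + x^2 + x + 1.
None of them divide h (all give nonzero remainder).
No irreducible factor of degree ≤ 4 exists, so h is irreducible over GF(2).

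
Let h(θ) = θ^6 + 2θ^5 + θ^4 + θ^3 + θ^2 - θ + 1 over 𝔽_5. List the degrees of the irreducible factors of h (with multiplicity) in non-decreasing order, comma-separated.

1, 1, 2, 2

Roots in 𝔽_5: h(0) = 1; h(1) = 1; h(2) = 0 → root; h(3) = 0 → root; h(4) = 2.
Linear factors from roots: (θ - 2), (θ + 2).
Complete factorization: h(θ) = (θ + 2)·(θ - 2)·(θ^2 + 2)·(θ^2 + 2θ - 2).
Factor degrees with multiplicity: 1 + 1 + 2 + 2 = 6.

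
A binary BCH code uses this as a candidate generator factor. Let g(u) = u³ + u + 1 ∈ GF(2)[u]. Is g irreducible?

Yes

Check for roots in GF(2): g(0) = 1; g(1) = 1.
No roots. A degree-3 polynomial over a field with no linear factor is irreducible.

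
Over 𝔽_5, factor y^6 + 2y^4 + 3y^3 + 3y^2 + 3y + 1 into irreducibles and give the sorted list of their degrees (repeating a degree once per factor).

Write h(y) = y^6 + 2y^4 + 3y^3 + 3y^2 + 3y + 1.
Roots in 𝔽_5: h(0) = 1; h(1) = 3; h(2) = 4; h(3) = 4; h(4) = 1.
Complete factorization: h(y) = (y^6 + 2y^4 + 3y^3 + 3y^2 + 3y + 1).
Factor degrees with multiplicity: 6 = 6.

6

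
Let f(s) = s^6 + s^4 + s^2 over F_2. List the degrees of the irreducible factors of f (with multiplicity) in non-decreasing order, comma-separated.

1, 1, 2, 2

Roots in F_2: f(0) = 0 → root; f(1) = 1.
Linear factors from roots: (s).
Complete factorization: f(s) = (s)^2·(s^2 + s + 1)^2.
Factor degrees with multiplicity: 1 + 1 + 2 + 2 = 6.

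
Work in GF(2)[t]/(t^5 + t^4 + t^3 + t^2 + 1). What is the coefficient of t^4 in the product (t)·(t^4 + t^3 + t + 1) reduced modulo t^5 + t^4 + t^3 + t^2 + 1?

Multiply in GF(2)[t]: (t)·(t^4 + t^3 + t + 1) = t^5 + t^4 + t^2 + t.
Reduce using t^5 ≡ t^4 + t^3 + t^2 + 1 (mod t^5 + t^4 + t^3 + t^2 + 1).
Reduced: t^3 + t + 1.

0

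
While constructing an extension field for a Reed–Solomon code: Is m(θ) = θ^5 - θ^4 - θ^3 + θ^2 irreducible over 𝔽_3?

No

Check for roots in 𝔽_3: m(0) = 0 → root; m(1) = 0 → root; m(2) = 0 → root.
m(0) = 0, so (θ) divides m(θ); m is reducible.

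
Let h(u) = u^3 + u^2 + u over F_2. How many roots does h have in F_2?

1

Evaluate at each of the 2 elements of F_2:
h(0) = 0 → root; h(1) = 1.
Roots: {0}.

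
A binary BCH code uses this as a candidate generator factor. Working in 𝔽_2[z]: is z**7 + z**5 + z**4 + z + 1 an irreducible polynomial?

Write P(z) = z**7 + z**5 + z**4 + z + 1.
Check for roots in 𝔽_2: P(0) = 1; P(1) = 1.
No roots, so no linear factors.
Monic irreducibles of degree 2 over GF(2): z**2 + z + 1.
z**2 + z + 1 divides P: P(z) = (z**2 + z + 1)·(z**5 + z**4 + z**3 + z**2 + 1).

No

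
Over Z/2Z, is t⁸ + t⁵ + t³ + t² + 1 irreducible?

Yes

Write g(t) = t⁸ + t⁵ + t³ + t² + 1.
Check for roots in Z/2Z: g(0) = 1; g(1) = 1.
No roots, so no linear factors.
Monic irreducibles of degree 2 over GF(2): t² + t + 1.
None of them divide g (all give nonzero remainder).
Monic irreducibles of degree 3 over GF(2): t³ + t + 1, t³ + t² + 1.
None of them divide g (all give nonzero remainder).
Monic irreducibles of degree 4 over GF(2): t⁴ + t + 1, t⁴ + t³ + 1, t⁴ + t³ + t² + t + 1.
None of them divide g (all give nonzero remainder).
No irreducible factor of degree ≤ 4 exists, so g is irreducible over GF(2).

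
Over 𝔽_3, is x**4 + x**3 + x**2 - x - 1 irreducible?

Write h(x) = x**4 + x**3 + x**2 - x - 1.
Check for roots in 𝔽_3: h(0) = 2; h(1) = 1; h(2) = 1.
No roots, so no linear factors.
Monic irreducibles of degree 2 over GF(3): x**2 + 1, x**2 + x - 1, x**2 - x - 1.
None of them divide h (all give nonzero remainder).
No irreducible factor of degree ≤ 2 exists, so h is irreducible over GF(3).

Yes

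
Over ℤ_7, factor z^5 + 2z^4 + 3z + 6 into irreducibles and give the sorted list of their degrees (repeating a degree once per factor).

Write g(z) = z^5 + 2z^4 + 3z + 6.
Linear factors from roots: (z + 4), (z + 3), (z + 2).
Complete factorization: g(z) = (z + 2)·(z + 3)·(z + 4)·(z^2 + 2).
Factor degrees with multiplicity: 1 + 1 + 1 + 2 = 5.

1, 1, 1, 2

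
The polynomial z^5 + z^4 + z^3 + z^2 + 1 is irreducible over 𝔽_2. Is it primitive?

Write f(z) = z^5 + z^4 + z^3 + z^2 + 1.
|GF(2^5)^×| = 2^5 − 1 = 31. Prime factorization: 31 = 31.
f is primitive ⇔ z has order 31 in GF(2)[z]/(f), i.e. z^(31/q) ≠ 1 for each prime q | 31.
z^(1) mod f = z.
None equal 1, so z has full order 31; f is primitive.

Yes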